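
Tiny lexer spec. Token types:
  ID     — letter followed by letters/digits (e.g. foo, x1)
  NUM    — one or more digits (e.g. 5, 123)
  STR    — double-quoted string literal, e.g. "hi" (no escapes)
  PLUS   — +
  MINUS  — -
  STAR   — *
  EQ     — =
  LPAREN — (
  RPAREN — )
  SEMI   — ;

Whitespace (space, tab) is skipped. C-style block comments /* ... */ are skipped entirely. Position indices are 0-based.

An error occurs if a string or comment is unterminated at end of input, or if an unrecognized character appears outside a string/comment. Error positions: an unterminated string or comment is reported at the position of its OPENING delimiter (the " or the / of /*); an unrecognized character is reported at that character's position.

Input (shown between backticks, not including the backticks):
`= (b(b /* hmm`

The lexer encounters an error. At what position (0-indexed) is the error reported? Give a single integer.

Answer: 7

Derivation:
pos=0: emit EQ '='
pos=2: emit LPAREN '('
pos=3: emit ID 'b' (now at pos=4)
pos=4: emit LPAREN '('
pos=5: emit ID 'b' (now at pos=6)
pos=7: enter COMMENT mode (saw '/*')
pos=7: ERROR — unterminated comment (reached EOF)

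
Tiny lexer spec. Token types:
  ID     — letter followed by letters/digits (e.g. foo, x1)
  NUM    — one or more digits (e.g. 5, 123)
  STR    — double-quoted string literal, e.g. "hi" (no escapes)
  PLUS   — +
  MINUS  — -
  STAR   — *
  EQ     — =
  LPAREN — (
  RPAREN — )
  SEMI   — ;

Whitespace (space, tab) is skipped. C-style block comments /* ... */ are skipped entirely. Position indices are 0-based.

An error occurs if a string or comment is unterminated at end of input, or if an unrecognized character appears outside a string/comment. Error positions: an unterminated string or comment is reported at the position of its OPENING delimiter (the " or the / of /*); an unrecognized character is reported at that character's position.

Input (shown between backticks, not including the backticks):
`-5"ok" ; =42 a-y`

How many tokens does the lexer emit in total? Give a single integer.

Answer: 9

Derivation:
pos=0: emit MINUS '-'
pos=1: emit NUM '5' (now at pos=2)
pos=2: enter STRING mode
pos=2: emit STR "ok" (now at pos=6)
pos=7: emit SEMI ';'
pos=9: emit EQ '='
pos=10: emit NUM '42' (now at pos=12)
pos=13: emit ID 'a' (now at pos=14)
pos=14: emit MINUS '-'
pos=15: emit ID 'y' (now at pos=16)
DONE. 9 tokens: [MINUS, NUM, STR, SEMI, EQ, NUM, ID, MINUS, ID]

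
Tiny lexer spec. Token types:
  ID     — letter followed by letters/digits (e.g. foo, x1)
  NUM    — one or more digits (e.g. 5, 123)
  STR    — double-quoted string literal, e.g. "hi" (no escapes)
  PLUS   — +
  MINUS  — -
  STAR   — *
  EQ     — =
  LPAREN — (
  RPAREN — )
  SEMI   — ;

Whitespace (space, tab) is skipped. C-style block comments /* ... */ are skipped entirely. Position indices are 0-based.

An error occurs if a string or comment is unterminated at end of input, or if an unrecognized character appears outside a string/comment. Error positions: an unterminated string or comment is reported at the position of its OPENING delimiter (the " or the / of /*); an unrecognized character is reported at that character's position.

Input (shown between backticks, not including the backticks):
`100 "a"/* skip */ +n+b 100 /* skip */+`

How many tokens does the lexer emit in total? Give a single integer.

Answer: 8

Derivation:
pos=0: emit NUM '100' (now at pos=3)
pos=4: enter STRING mode
pos=4: emit STR "a" (now at pos=7)
pos=7: enter COMMENT mode (saw '/*')
exit COMMENT mode (now at pos=17)
pos=18: emit PLUS '+'
pos=19: emit ID 'n' (now at pos=20)
pos=20: emit PLUS '+'
pos=21: emit ID 'b' (now at pos=22)
pos=23: emit NUM '100' (now at pos=26)
pos=27: enter COMMENT mode (saw '/*')
exit COMMENT mode (now at pos=37)
pos=37: emit PLUS '+'
DONE. 8 tokens: [NUM, STR, PLUS, ID, PLUS, ID, NUM, PLUS]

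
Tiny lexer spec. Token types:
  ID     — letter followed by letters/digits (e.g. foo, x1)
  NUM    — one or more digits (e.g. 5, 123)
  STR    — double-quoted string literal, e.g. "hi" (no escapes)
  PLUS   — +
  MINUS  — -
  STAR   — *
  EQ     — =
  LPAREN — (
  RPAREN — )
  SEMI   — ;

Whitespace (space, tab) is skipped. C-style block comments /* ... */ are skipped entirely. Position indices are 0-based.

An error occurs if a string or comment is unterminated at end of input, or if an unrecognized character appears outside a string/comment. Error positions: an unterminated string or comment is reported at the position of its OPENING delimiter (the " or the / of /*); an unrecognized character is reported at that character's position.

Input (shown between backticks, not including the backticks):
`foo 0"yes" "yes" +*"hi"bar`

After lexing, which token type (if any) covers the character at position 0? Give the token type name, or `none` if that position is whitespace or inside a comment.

pos=0: emit ID 'foo' (now at pos=3)
pos=4: emit NUM '0' (now at pos=5)
pos=5: enter STRING mode
pos=5: emit STR "yes" (now at pos=10)
pos=11: enter STRING mode
pos=11: emit STR "yes" (now at pos=16)
pos=17: emit PLUS '+'
pos=18: emit STAR '*'
pos=19: enter STRING mode
pos=19: emit STR "hi" (now at pos=23)
pos=23: emit ID 'bar' (now at pos=26)
DONE. 8 tokens: [ID, NUM, STR, STR, PLUS, STAR, STR, ID]
Position 0: char is 'f' -> ID

Answer: ID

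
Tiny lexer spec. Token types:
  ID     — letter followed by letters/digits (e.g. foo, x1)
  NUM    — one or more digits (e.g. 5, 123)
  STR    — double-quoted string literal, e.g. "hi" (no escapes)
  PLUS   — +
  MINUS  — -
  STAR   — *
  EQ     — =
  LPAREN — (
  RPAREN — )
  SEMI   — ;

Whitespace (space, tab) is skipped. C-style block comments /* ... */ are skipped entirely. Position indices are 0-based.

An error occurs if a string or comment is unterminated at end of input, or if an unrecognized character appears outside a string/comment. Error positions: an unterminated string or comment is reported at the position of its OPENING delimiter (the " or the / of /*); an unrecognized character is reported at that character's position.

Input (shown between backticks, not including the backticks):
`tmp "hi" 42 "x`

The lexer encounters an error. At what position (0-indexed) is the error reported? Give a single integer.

pos=0: emit ID 'tmp' (now at pos=3)
pos=4: enter STRING mode
pos=4: emit STR "hi" (now at pos=8)
pos=9: emit NUM '42' (now at pos=11)
pos=12: enter STRING mode
pos=12: ERROR — unterminated string

Answer: 12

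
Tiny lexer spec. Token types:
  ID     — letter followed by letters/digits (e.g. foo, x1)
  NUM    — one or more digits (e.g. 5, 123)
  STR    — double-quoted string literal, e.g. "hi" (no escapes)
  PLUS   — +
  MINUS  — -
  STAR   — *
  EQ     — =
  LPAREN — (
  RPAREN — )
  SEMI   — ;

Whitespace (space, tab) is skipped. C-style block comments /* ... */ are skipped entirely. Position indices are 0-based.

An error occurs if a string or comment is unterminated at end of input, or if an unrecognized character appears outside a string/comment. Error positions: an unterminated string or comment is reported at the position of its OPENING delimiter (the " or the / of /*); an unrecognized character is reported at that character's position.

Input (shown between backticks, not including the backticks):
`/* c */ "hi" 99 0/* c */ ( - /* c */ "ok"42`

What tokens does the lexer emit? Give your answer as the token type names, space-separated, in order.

pos=0: enter COMMENT mode (saw '/*')
exit COMMENT mode (now at pos=7)
pos=8: enter STRING mode
pos=8: emit STR "hi" (now at pos=12)
pos=13: emit NUM '99' (now at pos=15)
pos=16: emit NUM '0' (now at pos=17)
pos=17: enter COMMENT mode (saw '/*')
exit COMMENT mode (now at pos=24)
pos=25: emit LPAREN '('
pos=27: emit MINUS '-'
pos=29: enter COMMENT mode (saw '/*')
exit COMMENT mode (now at pos=36)
pos=37: enter STRING mode
pos=37: emit STR "ok" (now at pos=41)
pos=41: emit NUM '42' (now at pos=43)
DONE. 7 tokens: [STR, NUM, NUM, LPAREN, MINUS, STR, NUM]

Answer: STR NUM NUM LPAREN MINUS STR NUM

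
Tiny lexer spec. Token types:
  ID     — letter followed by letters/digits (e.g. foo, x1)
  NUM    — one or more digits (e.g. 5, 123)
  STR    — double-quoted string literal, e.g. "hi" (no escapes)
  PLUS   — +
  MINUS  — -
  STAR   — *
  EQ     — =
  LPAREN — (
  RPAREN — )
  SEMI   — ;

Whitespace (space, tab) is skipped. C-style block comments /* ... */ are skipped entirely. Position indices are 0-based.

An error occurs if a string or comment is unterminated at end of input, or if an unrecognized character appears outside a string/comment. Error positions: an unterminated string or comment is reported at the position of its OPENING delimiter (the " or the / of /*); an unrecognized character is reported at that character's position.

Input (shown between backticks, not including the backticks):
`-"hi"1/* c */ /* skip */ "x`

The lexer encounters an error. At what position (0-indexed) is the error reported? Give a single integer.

pos=0: emit MINUS '-'
pos=1: enter STRING mode
pos=1: emit STR "hi" (now at pos=5)
pos=5: emit NUM '1' (now at pos=6)
pos=6: enter COMMENT mode (saw '/*')
exit COMMENT mode (now at pos=13)
pos=14: enter COMMENT mode (saw '/*')
exit COMMENT mode (now at pos=24)
pos=25: enter STRING mode
pos=25: ERROR — unterminated string

Answer: 25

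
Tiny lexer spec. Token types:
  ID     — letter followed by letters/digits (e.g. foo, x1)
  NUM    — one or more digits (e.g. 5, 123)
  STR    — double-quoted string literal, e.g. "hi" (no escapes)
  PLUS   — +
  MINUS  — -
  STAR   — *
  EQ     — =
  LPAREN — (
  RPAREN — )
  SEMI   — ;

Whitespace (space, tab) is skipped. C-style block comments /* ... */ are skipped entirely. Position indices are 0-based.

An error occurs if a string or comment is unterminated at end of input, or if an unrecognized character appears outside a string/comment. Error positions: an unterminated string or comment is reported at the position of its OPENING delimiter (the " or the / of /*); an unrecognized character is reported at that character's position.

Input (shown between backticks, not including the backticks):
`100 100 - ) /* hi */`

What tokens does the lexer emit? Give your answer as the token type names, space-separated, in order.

pos=0: emit NUM '100' (now at pos=3)
pos=4: emit NUM '100' (now at pos=7)
pos=8: emit MINUS '-'
pos=10: emit RPAREN ')'
pos=12: enter COMMENT mode (saw '/*')
exit COMMENT mode (now at pos=20)
DONE. 4 tokens: [NUM, NUM, MINUS, RPAREN]

Answer: NUM NUM MINUS RPAREN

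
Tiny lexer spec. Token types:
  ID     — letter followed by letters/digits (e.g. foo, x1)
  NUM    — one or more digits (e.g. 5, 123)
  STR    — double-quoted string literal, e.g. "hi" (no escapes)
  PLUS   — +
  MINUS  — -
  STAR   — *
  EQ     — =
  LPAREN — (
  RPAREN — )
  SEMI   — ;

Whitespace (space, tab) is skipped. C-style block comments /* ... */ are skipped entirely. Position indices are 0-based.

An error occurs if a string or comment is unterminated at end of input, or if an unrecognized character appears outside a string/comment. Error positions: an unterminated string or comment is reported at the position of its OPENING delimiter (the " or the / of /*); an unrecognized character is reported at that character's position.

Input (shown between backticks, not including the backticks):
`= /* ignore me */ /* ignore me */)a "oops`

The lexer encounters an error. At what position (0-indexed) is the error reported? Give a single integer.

pos=0: emit EQ '='
pos=2: enter COMMENT mode (saw '/*')
exit COMMENT mode (now at pos=17)
pos=18: enter COMMENT mode (saw '/*')
exit COMMENT mode (now at pos=33)
pos=33: emit RPAREN ')'
pos=34: emit ID 'a' (now at pos=35)
pos=36: enter STRING mode
pos=36: ERROR — unterminated string

Answer: 36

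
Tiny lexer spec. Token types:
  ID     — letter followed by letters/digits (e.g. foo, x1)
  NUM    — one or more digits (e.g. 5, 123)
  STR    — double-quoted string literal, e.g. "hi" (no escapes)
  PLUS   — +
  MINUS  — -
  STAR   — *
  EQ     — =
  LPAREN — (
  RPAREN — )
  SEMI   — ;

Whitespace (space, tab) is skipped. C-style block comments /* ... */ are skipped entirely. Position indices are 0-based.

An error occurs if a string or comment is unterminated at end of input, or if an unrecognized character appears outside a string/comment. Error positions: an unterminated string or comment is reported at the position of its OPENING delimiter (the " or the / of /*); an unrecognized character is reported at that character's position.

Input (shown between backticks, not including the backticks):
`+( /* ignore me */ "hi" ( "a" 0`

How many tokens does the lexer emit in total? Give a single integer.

pos=0: emit PLUS '+'
pos=1: emit LPAREN '('
pos=3: enter COMMENT mode (saw '/*')
exit COMMENT mode (now at pos=18)
pos=19: enter STRING mode
pos=19: emit STR "hi" (now at pos=23)
pos=24: emit LPAREN '('
pos=26: enter STRING mode
pos=26: emit STR "a" (now at pos=29)
pos=30: emit NUM '0' (now at pos=31)
DONE. 6 tokens: [PLUS, LPAREN, STR, LPAREN, STR, NUM]

Answer: 6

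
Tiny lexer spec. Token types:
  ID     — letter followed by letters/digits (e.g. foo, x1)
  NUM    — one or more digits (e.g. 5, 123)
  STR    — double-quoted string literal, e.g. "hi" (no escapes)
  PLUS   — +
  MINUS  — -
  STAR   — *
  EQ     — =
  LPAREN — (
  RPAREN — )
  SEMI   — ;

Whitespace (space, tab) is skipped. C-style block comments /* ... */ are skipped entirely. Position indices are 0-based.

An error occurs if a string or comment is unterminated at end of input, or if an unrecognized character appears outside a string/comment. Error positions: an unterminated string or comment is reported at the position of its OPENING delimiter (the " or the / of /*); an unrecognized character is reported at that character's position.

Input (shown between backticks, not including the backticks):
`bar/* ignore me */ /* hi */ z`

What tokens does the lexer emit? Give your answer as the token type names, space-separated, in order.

Answer: ID ID

Derivation:
pos=0: emit ID 'bar' (now at pos=3)
pos=3: enter COMMENT mode (saw '/*')
exit COMMENT mode (now at pos=18)
pos=19: enter COMMENT mode (saw '/*')
exit COMMENT mode (now at pos=27)
pos=28: emit ID 'z' (now at pos=29)
DONE. 2 tokens: [ID, ID]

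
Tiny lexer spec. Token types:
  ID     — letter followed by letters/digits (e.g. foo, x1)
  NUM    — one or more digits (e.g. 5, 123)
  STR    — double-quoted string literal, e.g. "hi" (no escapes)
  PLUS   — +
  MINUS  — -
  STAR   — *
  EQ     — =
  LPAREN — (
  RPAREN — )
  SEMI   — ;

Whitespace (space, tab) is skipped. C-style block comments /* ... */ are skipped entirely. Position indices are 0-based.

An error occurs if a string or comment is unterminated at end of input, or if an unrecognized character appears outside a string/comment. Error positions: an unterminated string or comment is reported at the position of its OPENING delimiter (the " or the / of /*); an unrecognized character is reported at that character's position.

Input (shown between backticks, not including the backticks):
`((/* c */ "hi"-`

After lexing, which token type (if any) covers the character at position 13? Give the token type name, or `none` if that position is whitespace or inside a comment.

pos=0: emit LPAREN '('
pos=1: emit LPAREN '('
pos=2: enter COMMENT mode (saw '/*')
exit COMMENT mode (now at pos=9)
pos=10: enter STRING mode
pos=10: emit STR "hi" (now at pos=14)
pos=14: emit MINUS '-'
DONE. 4 tokens: [LPAREN, LPAREN, STR, MINUS]
Position 13: char is '"' -> STR

Answer: STR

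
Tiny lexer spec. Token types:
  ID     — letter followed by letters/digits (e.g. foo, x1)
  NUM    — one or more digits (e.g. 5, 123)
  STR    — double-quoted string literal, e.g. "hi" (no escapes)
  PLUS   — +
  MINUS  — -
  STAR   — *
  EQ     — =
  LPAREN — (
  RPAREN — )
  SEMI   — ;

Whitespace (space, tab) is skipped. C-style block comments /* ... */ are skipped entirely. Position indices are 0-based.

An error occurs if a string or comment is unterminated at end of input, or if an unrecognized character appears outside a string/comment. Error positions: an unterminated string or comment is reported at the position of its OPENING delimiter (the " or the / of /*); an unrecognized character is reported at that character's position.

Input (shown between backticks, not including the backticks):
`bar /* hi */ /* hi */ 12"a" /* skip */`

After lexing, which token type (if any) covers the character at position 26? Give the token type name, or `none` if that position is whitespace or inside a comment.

pos=0: emit ID 'bar' (now at pos=3)
pos=4: enter COMMENT mode (saw '/*')
exit COMMENT mode (now at pos=12)
pos=13: enter COMMENT mode (saw '/*')
exit COMMENT mode (now at pos=21)
pos=22: emit NUM '12' (now at pos=24)
pos=24: enter STRING mode
pos=24: emit STR "a" (now at pos=27)
pos=28: enter COMMENT mode (saw '/*')
exit COMMENT mode (now at pos=38)
DONE. 3 tokens: [ID, NUM, STR]
Position 26: char is '"' -> STR

Answer: STR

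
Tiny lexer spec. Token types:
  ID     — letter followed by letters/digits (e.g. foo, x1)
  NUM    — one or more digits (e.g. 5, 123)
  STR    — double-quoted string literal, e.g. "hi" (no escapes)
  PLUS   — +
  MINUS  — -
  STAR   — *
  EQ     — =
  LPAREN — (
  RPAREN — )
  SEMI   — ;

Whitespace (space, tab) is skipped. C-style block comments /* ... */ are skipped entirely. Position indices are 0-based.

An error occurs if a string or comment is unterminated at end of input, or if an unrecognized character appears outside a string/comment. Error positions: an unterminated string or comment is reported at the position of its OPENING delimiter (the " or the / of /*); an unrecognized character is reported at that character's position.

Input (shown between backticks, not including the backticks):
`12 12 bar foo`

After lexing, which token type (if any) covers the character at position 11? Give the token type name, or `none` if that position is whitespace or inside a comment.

pos=0: emit NUM '12' (now at pos=2)
pos=3: emit NUM '12' (now at pos=5)
pos=6: emit ID 'bar' (now at pos=9)
pos=10: emit ID 'foo' (now at pos=13)
DONE. 4 tokens: [NUM, NUM, ID, ID]
Position 11: char is 'o' -> ID

Answer: ID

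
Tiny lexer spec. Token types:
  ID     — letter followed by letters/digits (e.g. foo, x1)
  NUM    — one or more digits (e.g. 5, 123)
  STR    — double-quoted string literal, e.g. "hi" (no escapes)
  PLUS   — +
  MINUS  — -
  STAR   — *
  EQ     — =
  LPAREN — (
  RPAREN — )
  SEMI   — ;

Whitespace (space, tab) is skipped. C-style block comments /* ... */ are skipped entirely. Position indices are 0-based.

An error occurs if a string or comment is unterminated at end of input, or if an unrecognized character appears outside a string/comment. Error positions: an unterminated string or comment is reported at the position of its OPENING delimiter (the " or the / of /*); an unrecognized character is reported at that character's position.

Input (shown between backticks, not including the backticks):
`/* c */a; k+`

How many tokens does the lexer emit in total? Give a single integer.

Answer: 4

Derivation:
pos=0: enter COMMENT mode (saw '/*')
exit COMMENT mode (now at pos=7)
pos=7: emit ID 'a' (now at pos=8)
pos=8: emit SEMI ';'
pos=10: emit ID 'k' (now at pos=11)
pos=11: emit PLUS '+'
DONE. 4 tokens: [ID, SEMI, ID, PLUS]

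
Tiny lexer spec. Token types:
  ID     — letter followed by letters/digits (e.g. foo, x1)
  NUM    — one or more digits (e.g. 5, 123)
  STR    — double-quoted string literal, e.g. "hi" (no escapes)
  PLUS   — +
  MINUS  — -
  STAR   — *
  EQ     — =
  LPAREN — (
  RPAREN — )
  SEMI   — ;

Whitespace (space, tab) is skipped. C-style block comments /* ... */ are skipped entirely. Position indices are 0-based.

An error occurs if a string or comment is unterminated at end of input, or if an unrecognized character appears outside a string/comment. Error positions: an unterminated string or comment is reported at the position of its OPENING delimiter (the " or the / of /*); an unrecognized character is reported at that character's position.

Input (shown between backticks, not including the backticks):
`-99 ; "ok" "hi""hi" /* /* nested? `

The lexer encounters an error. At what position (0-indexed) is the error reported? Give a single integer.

pos=0: emit MINUS '-'
pos=1: emit NUM '99' (now at pos=3)
pos=4: emit SEMI ';'
pos=6: enter STRING mode
pos=6: emit STR "ok" (now at pos=10)
pos=11: enter STRING mode
pos=11: emit STR "hi" (now at pos=15)
pos=15: enter STRING mode
pos=15: emit STR "hi" (now at pos=19)
pos=20: enter COMMENT mode (saw '/*')
pos=20: ERROR — unterminated comment (reached EOF)

Answer: 20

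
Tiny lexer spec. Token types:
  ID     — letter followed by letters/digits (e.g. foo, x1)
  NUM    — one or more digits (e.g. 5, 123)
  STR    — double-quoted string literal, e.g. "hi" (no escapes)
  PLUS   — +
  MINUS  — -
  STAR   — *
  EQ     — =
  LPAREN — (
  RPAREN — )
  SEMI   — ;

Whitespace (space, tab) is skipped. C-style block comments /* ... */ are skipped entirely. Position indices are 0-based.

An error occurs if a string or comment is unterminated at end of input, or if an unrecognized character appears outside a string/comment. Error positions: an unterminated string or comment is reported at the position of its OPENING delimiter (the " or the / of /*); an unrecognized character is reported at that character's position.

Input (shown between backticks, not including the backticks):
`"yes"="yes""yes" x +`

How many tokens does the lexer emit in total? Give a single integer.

pos=0: enter STRING mode
pos=0: emit STR "yes" (now at pos=5)
pos=5: emit EQ '='
pos=6: enter STRING mode
pos=6: emit STR "yes" (now at pos=11)
pos=11: enter STRING mode
pos=11: emit STR "yes" (now at pos=16)
pos=17: emit ID 'x' (now at pos=18)
pos=19: emit PLUS '+'
DONE. 6 tokens: [STR, EQ, STR, STR, ID, PLUS]

Answer: 6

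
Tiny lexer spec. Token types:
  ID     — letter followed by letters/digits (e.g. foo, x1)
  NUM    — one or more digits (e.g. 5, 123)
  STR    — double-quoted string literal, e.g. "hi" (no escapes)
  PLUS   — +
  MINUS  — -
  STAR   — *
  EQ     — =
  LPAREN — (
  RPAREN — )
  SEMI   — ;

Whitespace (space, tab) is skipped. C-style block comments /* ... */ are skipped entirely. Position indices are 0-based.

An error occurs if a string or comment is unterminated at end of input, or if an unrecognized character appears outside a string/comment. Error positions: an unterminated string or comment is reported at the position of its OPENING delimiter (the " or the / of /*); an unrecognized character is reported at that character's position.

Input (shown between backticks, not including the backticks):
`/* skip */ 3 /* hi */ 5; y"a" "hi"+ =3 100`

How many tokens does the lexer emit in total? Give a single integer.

pos=0: enter COMMENT mode (saw '/*')
exit COMMENT mode (now at pos=10)
pos=11: emit NUM '3' (now at pos=12)
pos=13: enter COMMENT mode (saw '/*')
exit COMMENT mode (now at pos=21)
pos=22: emit NUM '5' (now at pos=23)
pos=23: emit SEMI ';'
pos=25: emit ID 'y' (now at pos=26)
pos=26: enter STRING mode
pos=26: emit STR "a" (now at pos=29)
pos=30: enter STRING mode
pos=30: emit STR "hi" (now at pos=34)
pos=34: emit PLUS '+'
pos=36: emit EQ '='
pos=37: emit NUM '3' (now at pos=38)
pos=39: emit NUM '100' (now at pos=42)
DONE. 10 tokens: [NUM, NUM, SEMI, ID, STR, STR, PLUS, EQ, NUM, NUM]

Answer: 10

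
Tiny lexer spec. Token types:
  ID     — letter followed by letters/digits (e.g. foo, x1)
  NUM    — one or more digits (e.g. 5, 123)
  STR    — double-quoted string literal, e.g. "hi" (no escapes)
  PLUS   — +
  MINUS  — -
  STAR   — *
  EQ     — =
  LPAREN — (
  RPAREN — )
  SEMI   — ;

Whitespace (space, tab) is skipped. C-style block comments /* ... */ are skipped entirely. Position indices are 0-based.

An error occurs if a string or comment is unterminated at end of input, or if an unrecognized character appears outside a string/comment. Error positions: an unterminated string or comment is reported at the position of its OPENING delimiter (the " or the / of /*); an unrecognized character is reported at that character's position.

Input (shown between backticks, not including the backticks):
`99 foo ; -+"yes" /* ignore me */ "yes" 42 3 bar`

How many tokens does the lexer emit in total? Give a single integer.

pos=0: emit NUM '99' (now at pos=2)
pos=3: emit ID 'foo' (now at pos=6)
pos=7: emit SEMI ';'
pos=9: emit MINUS '-'
pos=10: emit PLUS '+'
pos=11: enter STRING mode
pos=11: emit STR "yes" (now at pos=16)
pos=17: enter COMMENT mode (saw '/*')
exit COMMENT mode (now at pos=32)
pos=33: enter STRING mode
pos=33: emit STR "yes" (now at pos=38)
pos=39: emit NUM '42' (now at pos=41)
pos=42: emit NUM '3' (now at pos=43)
pos=44: emit ID 'bar' (now at pos=47)
DONE. 10 tokens: [NUM, ID, SEMI, MINUS, PLUS, STR, STR, NUM, NUM, ID]

Answer: 10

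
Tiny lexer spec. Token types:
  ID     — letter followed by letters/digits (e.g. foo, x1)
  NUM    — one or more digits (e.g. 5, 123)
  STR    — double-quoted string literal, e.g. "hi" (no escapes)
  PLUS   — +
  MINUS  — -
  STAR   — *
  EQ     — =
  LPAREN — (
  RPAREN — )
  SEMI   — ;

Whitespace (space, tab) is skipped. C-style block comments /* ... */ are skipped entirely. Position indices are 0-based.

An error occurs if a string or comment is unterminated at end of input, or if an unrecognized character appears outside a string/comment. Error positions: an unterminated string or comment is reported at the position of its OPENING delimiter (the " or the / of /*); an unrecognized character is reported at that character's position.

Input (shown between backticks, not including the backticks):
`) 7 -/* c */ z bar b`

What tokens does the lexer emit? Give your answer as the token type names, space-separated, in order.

pos=0: emit RPAREN ')'
pos=2: emit NUM '7' (now at pos=3)
pos=4: emit MINUS '-'
pos=5: enter COMMENT mode (saw '/*')
exit COMMENT mode (now at pos=12)
pos=13: emit ID 'z' (now at pos=14)
pos=15: emit ID 'bar' (now at pos=18)
pos=19: emit ID 'b' (now at pos=20)
DONE. 6 tokens: [RPAREN, NUM, MINUS, ID, ID, ID]

Answer: RPAREN NUM MINUS ID ID ID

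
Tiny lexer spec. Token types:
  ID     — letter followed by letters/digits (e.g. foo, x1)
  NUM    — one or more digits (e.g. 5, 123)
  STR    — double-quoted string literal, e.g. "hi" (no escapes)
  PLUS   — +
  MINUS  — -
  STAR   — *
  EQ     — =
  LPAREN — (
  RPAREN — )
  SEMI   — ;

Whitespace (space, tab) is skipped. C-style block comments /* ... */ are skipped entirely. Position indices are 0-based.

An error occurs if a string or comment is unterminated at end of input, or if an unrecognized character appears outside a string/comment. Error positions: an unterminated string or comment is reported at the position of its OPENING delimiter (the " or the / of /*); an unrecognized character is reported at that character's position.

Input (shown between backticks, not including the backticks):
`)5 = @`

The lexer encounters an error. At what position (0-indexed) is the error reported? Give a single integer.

pos=0: emit RPAREN ')'
pos=1: emit NUM '5' (now at pos=2)
pos=3: emit EQ '='
pos=5: ERROR — unrecognized char '@'

Answer: 5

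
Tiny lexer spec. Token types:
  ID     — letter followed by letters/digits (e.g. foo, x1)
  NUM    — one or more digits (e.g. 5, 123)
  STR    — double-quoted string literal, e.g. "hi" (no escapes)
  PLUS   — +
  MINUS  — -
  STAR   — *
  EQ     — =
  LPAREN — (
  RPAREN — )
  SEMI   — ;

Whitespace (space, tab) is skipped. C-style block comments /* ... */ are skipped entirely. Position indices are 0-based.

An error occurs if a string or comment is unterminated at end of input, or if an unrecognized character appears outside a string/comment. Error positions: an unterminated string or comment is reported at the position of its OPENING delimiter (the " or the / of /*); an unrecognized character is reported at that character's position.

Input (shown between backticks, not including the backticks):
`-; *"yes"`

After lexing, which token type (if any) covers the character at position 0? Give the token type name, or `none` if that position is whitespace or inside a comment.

pos=0: emit MINUS '-'
pos=1: emit SEMI ';'
pos=3: emit STAR '*'
pos=4: enter STRING mode
pos=4: emit STR "yes" (now at pos=9)
DONE. 4 tokens: [MINUS, SEMI, STAR, STR]
Position 0: char is '-' -> MINUS

Answer: MINUS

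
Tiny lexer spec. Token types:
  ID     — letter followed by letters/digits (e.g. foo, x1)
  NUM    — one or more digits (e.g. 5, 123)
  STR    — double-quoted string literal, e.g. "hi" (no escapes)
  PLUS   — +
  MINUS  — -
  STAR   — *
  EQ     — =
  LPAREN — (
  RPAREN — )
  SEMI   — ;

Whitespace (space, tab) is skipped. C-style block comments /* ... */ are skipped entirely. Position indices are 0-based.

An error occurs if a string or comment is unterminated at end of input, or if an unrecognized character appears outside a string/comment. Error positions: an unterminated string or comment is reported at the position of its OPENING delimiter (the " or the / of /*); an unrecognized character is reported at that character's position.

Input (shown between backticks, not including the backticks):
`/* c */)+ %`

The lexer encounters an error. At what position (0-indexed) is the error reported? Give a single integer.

pos=0: enter COMMENT mode (saw '/*')
exit COMMENT mode (now at pos=7)
pos=7: emit RPAREN ')'
pos=8: emit PLUS '+'
pos=10: ERROR — unrecognized char '%'

Answer: 10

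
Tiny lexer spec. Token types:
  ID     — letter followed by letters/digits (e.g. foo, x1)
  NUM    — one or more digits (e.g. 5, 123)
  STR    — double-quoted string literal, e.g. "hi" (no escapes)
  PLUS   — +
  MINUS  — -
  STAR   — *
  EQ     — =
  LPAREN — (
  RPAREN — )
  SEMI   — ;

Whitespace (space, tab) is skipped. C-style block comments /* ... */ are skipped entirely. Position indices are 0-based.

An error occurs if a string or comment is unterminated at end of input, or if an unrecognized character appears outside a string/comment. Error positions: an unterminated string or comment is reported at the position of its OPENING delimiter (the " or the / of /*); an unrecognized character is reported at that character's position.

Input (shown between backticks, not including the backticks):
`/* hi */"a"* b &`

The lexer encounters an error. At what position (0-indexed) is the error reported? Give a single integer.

Answer: 15

Derivation:
pos=0: enter COMMENT mode (saw '/*')
exit COMMENT mode (now at pos=8)
pos=8: enter STRING mode
pos=8: emit STR "a" (now at pos=11)
pos=11: emit STAR '*'
pos=13: emit ID 'b' (now at pos=14)
pos=15: ERROR — unrecognized char '&'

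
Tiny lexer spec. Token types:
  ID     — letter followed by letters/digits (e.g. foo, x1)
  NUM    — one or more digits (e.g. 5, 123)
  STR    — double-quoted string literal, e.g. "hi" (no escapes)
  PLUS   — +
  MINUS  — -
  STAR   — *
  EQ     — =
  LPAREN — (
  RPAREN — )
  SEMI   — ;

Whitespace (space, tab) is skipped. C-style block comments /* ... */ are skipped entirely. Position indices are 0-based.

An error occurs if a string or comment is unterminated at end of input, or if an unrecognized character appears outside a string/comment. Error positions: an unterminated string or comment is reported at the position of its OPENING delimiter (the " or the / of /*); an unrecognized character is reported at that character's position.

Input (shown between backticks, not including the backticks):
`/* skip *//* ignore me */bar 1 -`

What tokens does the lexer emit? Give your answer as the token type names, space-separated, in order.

pos=0: enter COMMENT mode (saw '/*')
exit COMMENT mode (now at pos=10)
pos=10: enter COMMENT mode (saw '/*')
exit COMMENT mode (now at pos=25)
pos=25: emit ID 'bar' (now at pos=28)
pos=29: emit NUM '1' (now at pos=30)
pos=31: emit MINUS '-'
DONE. 3 tokens: [ID, NUM, MINUS]

Answer: ID NUM MINUS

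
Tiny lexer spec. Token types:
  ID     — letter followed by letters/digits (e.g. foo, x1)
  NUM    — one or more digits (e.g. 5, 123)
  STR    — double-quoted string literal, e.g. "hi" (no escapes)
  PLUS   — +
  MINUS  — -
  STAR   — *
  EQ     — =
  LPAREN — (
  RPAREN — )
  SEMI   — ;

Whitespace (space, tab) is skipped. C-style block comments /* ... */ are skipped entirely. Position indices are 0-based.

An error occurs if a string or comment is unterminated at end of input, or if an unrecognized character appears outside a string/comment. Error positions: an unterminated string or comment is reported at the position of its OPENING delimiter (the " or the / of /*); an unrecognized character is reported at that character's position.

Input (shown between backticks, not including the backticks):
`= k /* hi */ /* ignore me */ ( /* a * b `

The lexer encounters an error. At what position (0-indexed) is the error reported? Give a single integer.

Answer: 31

Derivation:
pos=0: emit EQ '='
pos=2: emit ID 'k' (now at pos=3)
pos=4: enter COMMENT mode (saw '/*')
exit COMMENT mode (now at pos=12)
pos=13: enter COMMENT mode (saw '/*')
exit COMMENT mode (now at pos=28)
pos=29: emit LPAREN '('
pos=31: enter COMMENT mode (saw '/*')
pos=31: ERROR — unterminated comment (reached EOF)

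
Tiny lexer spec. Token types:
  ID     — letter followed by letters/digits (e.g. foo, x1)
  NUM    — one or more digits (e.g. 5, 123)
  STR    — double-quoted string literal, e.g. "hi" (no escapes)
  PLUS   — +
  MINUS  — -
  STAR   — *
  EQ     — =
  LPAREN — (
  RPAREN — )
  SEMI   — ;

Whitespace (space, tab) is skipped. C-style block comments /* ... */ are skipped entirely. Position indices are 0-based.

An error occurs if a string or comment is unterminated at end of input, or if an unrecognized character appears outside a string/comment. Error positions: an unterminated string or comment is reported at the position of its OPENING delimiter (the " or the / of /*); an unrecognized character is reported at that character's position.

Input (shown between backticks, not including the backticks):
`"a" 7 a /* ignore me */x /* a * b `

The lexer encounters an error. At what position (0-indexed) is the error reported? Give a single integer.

pos=0: enter STRING mode
pos=0: emit STR "a" (now at pos=3)
pos=4: emit NUM '7' (now at pos=5)
pos=6: emit ID 'a' (now at pos=7)
pos=8: enter COMMENT mode (saw '/*')
exit COMMENT mode (now at pos=23)
pos=23: emit ID 'x' (now at pos=24)
pos=25: enter COMMENT mode (saw '/*')
pos=25: ERROR — unterminated comment (reached EOF)

Answer: 25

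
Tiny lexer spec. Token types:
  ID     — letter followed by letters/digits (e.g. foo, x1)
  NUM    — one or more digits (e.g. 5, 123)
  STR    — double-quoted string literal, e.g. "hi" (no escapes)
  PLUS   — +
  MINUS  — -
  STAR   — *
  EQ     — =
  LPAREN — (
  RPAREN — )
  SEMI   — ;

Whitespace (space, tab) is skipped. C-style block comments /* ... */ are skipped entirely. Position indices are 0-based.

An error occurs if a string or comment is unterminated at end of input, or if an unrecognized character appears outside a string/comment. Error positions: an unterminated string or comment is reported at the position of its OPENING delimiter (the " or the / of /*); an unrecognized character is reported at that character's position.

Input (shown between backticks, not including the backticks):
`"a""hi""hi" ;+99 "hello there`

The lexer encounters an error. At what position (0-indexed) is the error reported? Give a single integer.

Answer: 17

Derivation:
pos=0: enter STRING mode
pos=0: emit STR "a" (now at pos=3)
pos=3: enter STRING mode
pos=3: emit STR "hi" (now at pos=7)
pos=7: enter STRING mode
pos=7: emit STR "hi" (now at pos=11)
pos=12: emit SEMI ';'
pos=13: emit PLUS '+'
pos=14: emit NUM '99' (now at pos=16)
pos=17: enter STRING mode
pos=17: ERROR — unterminated string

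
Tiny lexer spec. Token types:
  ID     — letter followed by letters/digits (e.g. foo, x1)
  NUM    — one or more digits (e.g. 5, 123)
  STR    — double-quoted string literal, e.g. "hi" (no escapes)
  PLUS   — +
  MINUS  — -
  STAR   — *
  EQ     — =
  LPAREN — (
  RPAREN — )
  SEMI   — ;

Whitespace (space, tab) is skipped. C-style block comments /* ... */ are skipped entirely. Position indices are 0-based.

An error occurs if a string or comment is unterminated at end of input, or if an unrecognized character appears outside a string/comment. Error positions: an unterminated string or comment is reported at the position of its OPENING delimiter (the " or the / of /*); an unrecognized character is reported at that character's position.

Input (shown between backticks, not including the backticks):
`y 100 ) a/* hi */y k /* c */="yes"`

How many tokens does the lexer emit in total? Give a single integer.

pos=0: emit ID 'y' (now at pos=1)
pos=2: emit NUM '100' (now at pos=5)
pos=6: emit RPAREN ')'
pos=8: emit ID 'a' (now at pos=9)
pos=9: enter COMMENT mode (saw '/*')
exit COMMENT mode (now at pos=17)
pos=17: emit ID 'y' (now at pos=18)
pos=19: emit ID 'k' (now at pos=20)
pos=21: enter COMMENT mode (saw '/*')
exit COMMENT mode (now at pos=28)
pos=28: emit EQ '='
pos=29: enter STRING mode
pos=29: emit STR "yes" (now at pos=34)
DONE. 8 tokens: [ID, NUM, RPAREN, ID, ID, ID, EQ, STR]

Answer: 8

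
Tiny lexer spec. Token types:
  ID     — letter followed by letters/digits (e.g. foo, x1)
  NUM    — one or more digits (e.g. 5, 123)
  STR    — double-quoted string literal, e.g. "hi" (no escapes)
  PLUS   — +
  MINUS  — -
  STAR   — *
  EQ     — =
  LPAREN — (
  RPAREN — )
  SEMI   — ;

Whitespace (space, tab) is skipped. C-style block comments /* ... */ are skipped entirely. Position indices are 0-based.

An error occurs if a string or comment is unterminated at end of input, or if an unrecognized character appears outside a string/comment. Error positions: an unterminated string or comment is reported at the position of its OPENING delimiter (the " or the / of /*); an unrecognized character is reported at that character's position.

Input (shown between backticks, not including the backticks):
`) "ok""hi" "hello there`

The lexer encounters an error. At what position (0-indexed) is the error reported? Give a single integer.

pos=0: emit RPAREN ')'
pos=2: enter STRING mode
pos=2: emit STR "ok" (now at pos=6)
pos=6: enter STRING mode
pos=6: emit STR "hi" (now at pos=10)
pos=11: enter STRING mode
pos=11: ERROR — unterminated string

Answer: 11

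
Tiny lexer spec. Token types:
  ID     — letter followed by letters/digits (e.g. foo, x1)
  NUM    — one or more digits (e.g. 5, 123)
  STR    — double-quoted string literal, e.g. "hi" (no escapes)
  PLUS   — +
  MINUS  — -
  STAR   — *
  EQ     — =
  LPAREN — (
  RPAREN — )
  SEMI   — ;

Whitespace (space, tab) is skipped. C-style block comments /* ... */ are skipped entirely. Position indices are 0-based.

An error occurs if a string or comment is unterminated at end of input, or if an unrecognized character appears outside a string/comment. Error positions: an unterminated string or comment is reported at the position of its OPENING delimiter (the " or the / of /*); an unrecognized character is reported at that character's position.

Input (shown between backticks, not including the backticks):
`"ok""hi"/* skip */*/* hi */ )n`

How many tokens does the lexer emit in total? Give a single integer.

pos=0: enter STRING mode
pos=0: emit STR "ok" (now at pos=4)
pos=4: enter STRING mode
pos=4: emit STR "hi" (now at pos=8)
pos=8: enter COMMENT mode (saw '/*')
exit COMMENT mode (now at pos=18)
pos=18: emit STAR '*'
pos=19: enter COMMENT mode (saw '/*')
exit COMMENT mode (now at pos=27)
pos=28: emit RPAREN ')'
pos=29: emit ID 'n' (now at pos=30)
DONE. 5 tokens: [STR, STR, STAR, RPAREN, ID]

Answer: 5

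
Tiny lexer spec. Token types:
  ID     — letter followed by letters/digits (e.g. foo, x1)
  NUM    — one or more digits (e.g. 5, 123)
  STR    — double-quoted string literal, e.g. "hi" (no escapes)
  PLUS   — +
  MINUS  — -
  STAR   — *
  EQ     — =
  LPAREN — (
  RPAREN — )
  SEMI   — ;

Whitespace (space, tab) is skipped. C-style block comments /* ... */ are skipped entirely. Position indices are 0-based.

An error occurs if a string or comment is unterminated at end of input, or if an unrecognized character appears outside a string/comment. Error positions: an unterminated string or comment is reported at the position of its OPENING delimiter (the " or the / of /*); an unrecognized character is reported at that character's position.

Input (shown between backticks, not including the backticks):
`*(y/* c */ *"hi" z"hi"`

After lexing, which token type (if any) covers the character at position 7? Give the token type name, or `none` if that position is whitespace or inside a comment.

pos=0: emit STAR '*'
pos=1: emit LPAREN '('
pos=2: emit ID 'y' (now at pos=3)
pos=3: enter COMMENT mode (saw '/*')
exit COMMENT mode (now at pos=10)
pos=11: emit STAR '*'
pos=12: enter STRING mode
pos=12: emit STR "hi" (now at pos=16)
pos=17: emit ID 'z' (now at pos=18)
pos=18: enter STRING mode
pos=18: emit STR "hi" (now at pos=22)
DONE. 7 tokens: [STAR, LPAREN, ID, STAR, STR, ID, STR]
Position 7: char is ' ' -> none

Answer: none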